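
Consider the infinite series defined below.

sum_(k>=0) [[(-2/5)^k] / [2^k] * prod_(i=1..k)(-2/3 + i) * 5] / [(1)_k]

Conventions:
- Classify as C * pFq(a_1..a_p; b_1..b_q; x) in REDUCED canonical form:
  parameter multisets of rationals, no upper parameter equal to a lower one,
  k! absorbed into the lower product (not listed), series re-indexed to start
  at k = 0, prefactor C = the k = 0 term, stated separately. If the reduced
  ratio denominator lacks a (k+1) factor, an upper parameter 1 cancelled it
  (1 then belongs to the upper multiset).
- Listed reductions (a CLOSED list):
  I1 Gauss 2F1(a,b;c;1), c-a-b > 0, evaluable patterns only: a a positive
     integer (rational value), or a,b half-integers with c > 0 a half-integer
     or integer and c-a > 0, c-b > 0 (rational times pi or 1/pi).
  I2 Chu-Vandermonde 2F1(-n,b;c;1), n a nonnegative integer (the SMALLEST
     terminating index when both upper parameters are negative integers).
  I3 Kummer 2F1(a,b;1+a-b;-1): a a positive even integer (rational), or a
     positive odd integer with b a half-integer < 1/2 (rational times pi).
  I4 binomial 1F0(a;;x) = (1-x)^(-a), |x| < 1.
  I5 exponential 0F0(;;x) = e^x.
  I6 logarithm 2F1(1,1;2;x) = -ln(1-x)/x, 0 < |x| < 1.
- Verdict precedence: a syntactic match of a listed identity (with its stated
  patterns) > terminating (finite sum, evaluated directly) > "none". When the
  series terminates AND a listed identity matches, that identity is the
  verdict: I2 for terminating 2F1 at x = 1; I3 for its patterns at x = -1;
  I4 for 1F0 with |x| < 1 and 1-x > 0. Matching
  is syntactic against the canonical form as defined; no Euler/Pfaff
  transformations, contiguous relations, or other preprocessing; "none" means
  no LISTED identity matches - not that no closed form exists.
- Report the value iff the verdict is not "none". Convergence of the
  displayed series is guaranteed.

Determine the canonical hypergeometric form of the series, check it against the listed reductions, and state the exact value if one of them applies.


Classification (C = 5): 1F0 with upper {1/3}, lower {-}, argument x = -1/5. Verdict: the I4 binomial reduction fires (the 1F0 binomial series: exponent -1/3, x = -1/5). Hence: 5 * (6/5)^(-1/3).

Key observation: t_0 being 5, the running product (prefactor 5) telescopes to a rising factorial.
Step ratio: r(k) = (-1/5) * (k+1/3) / [(k+1)] - rational; roots negated = parameters, x = (-1/5), C = 5.


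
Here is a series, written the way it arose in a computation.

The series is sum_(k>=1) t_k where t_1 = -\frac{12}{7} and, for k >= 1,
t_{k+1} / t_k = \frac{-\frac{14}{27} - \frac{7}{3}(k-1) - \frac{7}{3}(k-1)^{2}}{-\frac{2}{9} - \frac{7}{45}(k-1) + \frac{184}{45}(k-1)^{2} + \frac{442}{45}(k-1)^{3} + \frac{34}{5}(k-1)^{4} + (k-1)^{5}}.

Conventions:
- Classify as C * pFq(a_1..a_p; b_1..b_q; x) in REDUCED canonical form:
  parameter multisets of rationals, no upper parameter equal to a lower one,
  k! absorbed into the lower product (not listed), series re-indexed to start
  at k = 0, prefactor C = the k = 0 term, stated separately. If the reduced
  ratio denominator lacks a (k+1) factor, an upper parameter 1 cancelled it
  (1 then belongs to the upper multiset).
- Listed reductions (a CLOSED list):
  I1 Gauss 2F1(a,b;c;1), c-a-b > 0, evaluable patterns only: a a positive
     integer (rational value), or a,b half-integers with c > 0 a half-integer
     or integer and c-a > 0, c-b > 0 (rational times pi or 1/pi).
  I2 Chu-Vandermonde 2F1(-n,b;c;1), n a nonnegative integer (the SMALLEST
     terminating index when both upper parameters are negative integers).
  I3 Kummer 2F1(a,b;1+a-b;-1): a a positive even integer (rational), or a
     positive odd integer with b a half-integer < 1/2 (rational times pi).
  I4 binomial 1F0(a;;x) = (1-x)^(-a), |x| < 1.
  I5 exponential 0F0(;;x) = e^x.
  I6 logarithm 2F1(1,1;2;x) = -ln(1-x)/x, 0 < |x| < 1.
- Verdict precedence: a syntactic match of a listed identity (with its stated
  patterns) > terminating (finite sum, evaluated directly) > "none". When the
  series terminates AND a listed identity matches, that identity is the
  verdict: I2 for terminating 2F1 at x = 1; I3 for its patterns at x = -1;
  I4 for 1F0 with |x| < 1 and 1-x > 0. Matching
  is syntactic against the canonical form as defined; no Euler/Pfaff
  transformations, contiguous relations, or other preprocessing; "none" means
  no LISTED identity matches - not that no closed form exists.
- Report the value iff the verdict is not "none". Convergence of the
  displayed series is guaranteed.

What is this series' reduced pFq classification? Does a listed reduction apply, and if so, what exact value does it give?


Classification (C = -\frac{12}{7}): 0F2 with upper {-}, lower {-\frac{1}{5}, 5}, argument x = -\frac{7}{3}. Verdict: none - this 0F2 at x = -\frac{7}{3} matches no listed pattern, and upper {-} holds no stopper.

The tell: from the first term -\frac{12}{7}: the parameter 1/3 appears in both the upper and lower lists and cancels (alongside the other common factor).
Consecutive-term ratio: r(k) = -\frac{7}{3} * 1 / [(k-\frac{1}{5}) (k+5) (k+1)] - poly over poly, x = -\frac{7}{3} from leading terms; C = -\frac{12}{7} at k = 0.


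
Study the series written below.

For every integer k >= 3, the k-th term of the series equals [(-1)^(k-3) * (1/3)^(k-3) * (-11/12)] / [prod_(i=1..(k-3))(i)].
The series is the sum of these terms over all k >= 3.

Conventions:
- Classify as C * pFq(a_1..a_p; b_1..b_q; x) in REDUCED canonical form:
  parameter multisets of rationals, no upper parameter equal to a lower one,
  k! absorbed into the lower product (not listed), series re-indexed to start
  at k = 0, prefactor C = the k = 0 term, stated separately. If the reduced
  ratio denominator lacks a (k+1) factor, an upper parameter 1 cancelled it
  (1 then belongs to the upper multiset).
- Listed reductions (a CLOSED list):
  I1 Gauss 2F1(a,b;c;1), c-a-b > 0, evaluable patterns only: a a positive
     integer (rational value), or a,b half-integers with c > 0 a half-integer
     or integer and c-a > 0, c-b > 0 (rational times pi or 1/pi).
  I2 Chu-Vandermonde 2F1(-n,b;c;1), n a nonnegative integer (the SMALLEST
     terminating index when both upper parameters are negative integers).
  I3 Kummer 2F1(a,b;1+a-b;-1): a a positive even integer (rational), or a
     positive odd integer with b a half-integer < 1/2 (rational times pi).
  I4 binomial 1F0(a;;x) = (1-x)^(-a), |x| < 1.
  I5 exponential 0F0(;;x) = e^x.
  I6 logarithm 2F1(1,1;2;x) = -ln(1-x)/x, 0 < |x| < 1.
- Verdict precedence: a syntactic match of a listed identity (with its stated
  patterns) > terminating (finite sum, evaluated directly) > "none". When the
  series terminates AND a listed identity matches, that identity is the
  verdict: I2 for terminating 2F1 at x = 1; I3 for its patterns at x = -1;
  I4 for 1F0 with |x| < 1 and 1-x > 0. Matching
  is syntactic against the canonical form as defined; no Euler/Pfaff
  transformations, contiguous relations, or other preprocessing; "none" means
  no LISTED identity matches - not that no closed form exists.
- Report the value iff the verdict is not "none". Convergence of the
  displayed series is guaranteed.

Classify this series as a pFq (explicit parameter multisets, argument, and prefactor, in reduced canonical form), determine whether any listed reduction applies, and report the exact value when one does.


Key observation: from the first term -11/12: the (-1)^k factor (prefactor -11/12) folds into the argument's sign.
Adjacent-term ratio: r(k) = (-1/3) * 1 / [(k+1)] - rational in k, leading ratio (-1/3); with t_0 = -11/12, classification follows.

Prefactor -11/12, argument -1/3: 0F0 with upper {-} over lower {-}. Verdict: exponential (I5) matches (the 0F0 exponential series at x = -1/3). Its exact value is (-11/12) * e^(-1/3).


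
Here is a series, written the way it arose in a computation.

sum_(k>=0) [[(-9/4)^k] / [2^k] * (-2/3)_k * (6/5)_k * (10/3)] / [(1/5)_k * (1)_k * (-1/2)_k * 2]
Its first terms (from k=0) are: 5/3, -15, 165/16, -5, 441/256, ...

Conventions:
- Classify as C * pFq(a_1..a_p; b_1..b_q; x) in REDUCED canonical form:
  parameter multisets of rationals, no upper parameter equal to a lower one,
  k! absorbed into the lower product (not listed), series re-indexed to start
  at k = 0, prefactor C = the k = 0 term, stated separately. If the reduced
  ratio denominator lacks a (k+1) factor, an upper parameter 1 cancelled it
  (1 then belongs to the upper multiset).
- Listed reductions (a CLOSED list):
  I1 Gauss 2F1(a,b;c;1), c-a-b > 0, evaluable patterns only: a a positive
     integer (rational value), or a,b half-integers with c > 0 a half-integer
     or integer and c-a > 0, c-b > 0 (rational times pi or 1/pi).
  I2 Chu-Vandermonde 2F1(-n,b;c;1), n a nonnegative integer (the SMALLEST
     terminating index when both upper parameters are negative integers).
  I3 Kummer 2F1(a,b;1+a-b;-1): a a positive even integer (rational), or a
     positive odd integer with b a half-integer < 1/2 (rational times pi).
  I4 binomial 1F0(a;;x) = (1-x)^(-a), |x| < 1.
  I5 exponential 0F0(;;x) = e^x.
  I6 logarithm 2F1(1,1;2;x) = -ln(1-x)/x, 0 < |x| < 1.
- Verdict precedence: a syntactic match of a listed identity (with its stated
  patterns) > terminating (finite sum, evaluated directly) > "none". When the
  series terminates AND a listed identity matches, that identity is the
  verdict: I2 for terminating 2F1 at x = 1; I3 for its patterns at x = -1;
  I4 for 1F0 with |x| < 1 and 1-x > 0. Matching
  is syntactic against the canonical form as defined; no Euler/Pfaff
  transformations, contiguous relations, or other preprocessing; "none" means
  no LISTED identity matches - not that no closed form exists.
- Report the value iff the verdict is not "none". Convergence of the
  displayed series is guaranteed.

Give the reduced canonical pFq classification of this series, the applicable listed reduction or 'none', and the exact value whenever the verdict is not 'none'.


Key step: from the first term 5/3: the constant factors (C = 5/3) combine into one prefactor.
Ratio: r(k) = (-9/8) * (k-2/3) (k+6/5) / [(k-1/2) (k+1/5) (k+1)] - rational; roots negated = parameters, x = (-9/8), C = 5/3.

x = -9/8 here; the reduced form reads 2F2, upper {-2/3, 6/5}, lower {-1/2, 1/5}, C = 5/3. Verdict: none (x = -9/8): each listed identity misses the multisets {-2/3, 6/5} ; {-1/2, 1/5}.


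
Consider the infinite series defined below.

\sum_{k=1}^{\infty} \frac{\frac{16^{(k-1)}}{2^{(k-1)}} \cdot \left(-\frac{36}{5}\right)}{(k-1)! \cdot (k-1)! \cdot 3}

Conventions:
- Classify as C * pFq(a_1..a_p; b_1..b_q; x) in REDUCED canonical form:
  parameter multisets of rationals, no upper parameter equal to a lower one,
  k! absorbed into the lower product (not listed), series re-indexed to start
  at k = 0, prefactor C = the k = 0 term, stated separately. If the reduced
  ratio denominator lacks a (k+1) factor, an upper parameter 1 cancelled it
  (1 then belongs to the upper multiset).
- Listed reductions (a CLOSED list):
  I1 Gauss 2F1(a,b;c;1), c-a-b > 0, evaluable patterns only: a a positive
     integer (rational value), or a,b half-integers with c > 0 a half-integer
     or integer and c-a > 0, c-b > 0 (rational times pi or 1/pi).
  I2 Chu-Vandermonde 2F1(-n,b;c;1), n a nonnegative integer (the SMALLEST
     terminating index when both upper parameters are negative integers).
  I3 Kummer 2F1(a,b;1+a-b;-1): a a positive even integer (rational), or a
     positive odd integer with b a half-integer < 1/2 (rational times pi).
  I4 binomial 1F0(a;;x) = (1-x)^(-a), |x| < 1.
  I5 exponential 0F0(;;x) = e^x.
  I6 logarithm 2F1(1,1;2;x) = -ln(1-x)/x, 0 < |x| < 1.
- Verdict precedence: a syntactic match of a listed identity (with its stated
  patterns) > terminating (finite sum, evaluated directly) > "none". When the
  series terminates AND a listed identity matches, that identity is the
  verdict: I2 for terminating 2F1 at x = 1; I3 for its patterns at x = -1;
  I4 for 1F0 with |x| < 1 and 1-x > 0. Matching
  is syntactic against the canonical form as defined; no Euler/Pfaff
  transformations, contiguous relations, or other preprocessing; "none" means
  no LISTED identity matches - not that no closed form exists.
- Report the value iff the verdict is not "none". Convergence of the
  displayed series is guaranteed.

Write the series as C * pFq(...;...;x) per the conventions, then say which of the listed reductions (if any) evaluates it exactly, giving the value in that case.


At argument 8: a 0F1 with upper {-}, lower {1}, scaled by C = -\frac{12}{5}. Verdict: no listed reduction: x = 8 and upper {-} fail every I1-I6 pattern.

Key observation: x = 8 and the denominator's factorial ratio (prefactor -12/5) is a lower Pochhammer.
Adjacent-term ratio: r(k) = 8 * 1 / [(k+1) (k+1)] - rational in k, leading ratio 8; with t_0 = -\frac{12}{5}, classification follows.


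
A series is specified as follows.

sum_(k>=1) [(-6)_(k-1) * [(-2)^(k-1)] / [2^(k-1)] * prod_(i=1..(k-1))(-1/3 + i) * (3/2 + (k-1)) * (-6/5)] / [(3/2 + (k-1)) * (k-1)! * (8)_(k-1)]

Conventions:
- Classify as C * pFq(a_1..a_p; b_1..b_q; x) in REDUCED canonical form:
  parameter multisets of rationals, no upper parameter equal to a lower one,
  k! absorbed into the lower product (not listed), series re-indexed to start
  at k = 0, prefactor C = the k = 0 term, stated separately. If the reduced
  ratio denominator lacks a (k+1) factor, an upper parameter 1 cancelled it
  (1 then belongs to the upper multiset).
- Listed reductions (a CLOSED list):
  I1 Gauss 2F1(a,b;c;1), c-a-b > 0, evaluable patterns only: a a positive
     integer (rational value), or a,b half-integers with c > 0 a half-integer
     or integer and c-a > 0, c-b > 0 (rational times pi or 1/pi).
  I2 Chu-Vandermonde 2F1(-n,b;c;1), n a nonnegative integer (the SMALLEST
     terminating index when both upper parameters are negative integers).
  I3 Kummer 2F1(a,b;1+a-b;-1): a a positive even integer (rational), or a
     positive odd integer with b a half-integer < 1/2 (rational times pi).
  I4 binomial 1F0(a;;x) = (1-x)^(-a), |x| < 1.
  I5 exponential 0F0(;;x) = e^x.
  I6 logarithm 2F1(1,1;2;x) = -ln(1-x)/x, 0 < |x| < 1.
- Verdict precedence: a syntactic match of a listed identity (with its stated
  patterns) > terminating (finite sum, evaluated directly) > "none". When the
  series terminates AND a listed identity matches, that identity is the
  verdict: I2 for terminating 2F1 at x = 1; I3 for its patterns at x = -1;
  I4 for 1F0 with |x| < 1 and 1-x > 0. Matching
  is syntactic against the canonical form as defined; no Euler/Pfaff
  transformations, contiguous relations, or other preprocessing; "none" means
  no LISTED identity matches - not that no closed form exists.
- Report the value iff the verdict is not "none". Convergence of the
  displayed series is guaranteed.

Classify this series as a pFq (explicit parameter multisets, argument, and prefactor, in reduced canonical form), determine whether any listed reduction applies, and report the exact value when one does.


Prefactor -6/5, argument -1: 2F1 with upper {-6, 2/3} over lower {8}. Verdict: terminating. (-6)_k vanishes past k = 6, leaving a 7-term sum, computed directly. Its exact value is -1881013/852930.

First insight: t_0 = -6/5 here, and the two k-th powers (C = -6/5, x = -1) combine into one argument.
Step ratio: r(k) = (-1) * (k-6) (k+2/3) / [(k+8) (k+1)] ; factor over Q: parameters, x = (-1), and C = -6/5.


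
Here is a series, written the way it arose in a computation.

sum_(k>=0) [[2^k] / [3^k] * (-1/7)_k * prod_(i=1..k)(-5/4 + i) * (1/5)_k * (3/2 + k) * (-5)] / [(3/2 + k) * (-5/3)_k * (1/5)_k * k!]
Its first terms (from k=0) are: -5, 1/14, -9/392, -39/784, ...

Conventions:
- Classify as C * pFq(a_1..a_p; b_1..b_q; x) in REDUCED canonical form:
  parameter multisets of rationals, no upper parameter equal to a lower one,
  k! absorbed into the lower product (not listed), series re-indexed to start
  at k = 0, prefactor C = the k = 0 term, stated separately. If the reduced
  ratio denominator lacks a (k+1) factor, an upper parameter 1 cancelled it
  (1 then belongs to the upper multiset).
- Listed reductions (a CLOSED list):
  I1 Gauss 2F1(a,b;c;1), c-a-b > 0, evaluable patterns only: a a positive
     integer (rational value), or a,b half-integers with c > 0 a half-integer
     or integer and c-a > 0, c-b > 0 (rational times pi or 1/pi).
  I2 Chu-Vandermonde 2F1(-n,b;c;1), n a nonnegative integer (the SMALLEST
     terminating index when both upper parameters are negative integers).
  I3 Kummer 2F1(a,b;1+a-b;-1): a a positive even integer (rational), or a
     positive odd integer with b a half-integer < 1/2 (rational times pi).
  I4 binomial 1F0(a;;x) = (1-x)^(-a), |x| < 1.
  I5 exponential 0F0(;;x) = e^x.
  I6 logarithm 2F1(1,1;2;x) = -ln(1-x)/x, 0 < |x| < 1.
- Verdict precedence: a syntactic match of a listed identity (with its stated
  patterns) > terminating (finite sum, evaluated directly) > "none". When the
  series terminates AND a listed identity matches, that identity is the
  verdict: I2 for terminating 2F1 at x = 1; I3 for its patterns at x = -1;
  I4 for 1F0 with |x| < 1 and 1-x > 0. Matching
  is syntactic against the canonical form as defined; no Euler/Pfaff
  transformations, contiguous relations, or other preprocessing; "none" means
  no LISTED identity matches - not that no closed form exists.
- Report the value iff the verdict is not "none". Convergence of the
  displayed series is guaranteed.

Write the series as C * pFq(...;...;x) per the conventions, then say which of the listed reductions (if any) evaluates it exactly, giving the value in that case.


The series (x = 2/3) is 2F1: upper {-1/4, -1/7}, lower {-5/3}, prefactor -5. Verdict: none. Every listed pattern misses the 2F1 form at 2/3, upper {-1/4, -1/7}.

Key step: x = (2/3) and the two geometric factors (C = -5) combine into one argument.
Adjacent-term ratio: r(k) = (2/3) * (k-1/4) (k-1/7) / [(k-5/3) (k+1)] - poly over poly, x = (2/3) from leading terms; C = -5 at k = 0.


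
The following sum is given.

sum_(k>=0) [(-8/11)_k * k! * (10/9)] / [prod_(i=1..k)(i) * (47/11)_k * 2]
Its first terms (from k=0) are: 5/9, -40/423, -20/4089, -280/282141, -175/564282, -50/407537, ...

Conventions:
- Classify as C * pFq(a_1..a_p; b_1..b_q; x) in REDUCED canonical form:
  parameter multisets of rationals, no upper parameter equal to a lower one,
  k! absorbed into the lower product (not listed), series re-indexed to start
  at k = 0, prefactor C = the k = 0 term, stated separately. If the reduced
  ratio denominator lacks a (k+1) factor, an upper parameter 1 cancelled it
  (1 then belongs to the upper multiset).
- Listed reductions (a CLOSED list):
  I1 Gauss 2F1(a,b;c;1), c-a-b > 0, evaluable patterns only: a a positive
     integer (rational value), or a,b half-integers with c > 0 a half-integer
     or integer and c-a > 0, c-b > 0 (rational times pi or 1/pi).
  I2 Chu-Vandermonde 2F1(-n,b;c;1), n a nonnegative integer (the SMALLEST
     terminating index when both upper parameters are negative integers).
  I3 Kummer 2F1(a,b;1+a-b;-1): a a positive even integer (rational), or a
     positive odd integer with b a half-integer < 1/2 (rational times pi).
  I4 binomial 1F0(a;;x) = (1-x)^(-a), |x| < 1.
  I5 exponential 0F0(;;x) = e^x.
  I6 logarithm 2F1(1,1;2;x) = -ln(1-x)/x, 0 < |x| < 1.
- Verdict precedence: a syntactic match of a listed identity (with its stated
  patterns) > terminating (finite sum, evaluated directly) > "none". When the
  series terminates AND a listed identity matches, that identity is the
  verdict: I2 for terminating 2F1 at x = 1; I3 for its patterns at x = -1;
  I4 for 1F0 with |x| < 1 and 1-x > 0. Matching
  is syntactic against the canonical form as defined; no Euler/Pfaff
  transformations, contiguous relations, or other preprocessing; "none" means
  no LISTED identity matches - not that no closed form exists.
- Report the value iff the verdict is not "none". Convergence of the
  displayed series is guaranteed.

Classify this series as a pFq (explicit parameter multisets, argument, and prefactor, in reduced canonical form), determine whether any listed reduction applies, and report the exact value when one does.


The tell: from the first term 5/9: the constant factors (C = 5/9) combine into one prefactor.
Step ratio: r(k) = 1 * (k-8/11) (k+1) / [(k+47/11) (k+1)] ; factor over Q: parameters, x = 1, and C = 5/9.

Prefactor 5/9, argument 1: 2F1 with upper {-8/11, 1} over lower {47/11}. Verdict: Gauss (I1, integer-parameter pattern) applies (x = 1: the Gamma ratio telescopes since c-a-b = 4 > 0 and a = 1 in Z>0). Exact value: 5/11.


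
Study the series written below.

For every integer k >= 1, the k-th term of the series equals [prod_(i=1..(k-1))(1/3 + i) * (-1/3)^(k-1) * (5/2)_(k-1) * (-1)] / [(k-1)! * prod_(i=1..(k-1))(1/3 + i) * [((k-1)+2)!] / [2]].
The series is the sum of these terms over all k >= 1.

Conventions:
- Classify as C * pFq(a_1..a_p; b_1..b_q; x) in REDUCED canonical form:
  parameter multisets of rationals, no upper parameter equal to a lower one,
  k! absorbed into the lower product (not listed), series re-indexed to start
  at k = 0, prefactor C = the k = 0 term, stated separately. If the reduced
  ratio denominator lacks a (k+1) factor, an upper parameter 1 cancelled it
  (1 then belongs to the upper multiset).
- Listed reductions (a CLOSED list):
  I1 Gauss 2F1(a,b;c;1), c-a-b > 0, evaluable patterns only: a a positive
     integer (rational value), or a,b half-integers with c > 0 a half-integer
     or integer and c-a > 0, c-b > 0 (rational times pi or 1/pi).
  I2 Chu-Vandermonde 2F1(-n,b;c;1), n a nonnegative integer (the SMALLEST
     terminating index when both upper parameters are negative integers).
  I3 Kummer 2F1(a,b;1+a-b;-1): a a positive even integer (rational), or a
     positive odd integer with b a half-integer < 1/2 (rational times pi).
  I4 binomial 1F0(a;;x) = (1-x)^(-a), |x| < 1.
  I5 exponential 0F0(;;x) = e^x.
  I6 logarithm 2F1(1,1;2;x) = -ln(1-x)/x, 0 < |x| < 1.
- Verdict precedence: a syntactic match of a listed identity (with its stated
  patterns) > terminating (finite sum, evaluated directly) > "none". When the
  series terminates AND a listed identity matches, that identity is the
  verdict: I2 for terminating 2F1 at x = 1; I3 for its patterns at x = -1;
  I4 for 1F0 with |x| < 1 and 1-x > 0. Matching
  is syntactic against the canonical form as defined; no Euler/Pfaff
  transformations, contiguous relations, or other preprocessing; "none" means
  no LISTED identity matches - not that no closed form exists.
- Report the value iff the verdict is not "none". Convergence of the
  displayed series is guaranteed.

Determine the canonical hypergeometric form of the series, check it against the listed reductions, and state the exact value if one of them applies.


The tell: x = (-1/3) and the parameter 4/3 appears in both the upper and lower lists and cancels.
Consecutive-term ratio: r(k) = (-1/3) * (k+5/2) / [(k+3) (k+1)] - poly over poly, x = (-1/3) from leading terms; C = -1 at k = 0.

Canonical form: C = -1 times 1F1 with upper {5/2}, lower {3}, x = -1/3. Verdict: none here - no I1-I6 shape fits x = -1/3 with lower {3}.


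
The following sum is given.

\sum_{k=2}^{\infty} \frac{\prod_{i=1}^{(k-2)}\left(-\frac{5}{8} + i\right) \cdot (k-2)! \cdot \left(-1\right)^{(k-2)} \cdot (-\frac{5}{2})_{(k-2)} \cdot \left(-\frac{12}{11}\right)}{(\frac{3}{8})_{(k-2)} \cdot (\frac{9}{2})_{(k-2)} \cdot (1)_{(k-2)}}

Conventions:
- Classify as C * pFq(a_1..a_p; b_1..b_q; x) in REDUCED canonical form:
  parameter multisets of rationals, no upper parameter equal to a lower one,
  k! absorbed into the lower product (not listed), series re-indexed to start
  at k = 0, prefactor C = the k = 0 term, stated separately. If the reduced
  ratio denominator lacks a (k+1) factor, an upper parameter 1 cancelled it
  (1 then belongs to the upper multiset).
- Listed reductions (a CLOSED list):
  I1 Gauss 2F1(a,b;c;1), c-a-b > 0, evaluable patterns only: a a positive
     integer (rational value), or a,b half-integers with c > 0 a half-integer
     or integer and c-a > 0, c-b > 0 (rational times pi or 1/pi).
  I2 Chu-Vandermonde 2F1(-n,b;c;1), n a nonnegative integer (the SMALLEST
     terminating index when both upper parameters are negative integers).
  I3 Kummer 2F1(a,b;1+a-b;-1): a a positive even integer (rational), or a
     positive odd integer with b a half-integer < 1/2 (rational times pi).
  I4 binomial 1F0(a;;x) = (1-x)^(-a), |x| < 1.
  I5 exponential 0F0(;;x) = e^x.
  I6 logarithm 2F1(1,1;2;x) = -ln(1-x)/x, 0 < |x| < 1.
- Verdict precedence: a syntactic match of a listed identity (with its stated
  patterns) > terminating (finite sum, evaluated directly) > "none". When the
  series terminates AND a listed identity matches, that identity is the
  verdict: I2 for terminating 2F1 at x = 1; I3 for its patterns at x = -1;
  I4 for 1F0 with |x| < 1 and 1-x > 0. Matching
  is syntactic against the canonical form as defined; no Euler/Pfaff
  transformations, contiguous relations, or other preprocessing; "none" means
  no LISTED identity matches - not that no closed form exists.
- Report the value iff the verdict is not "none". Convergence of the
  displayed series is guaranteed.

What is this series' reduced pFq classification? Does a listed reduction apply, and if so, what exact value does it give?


With C = -\frac{12}{11}: the canonical form is 2F1(-\frac{5}{2}, 1; \frac{9}{2}; -1). Verdict: the Kummer evaluation I3 fires (x = -1; c = \frac{9}{2} equals 1+a-b for upper {-\frac{5}{2}, 1}: listed pattern). Hence: \left(-\frac{105}{176}\right) \cdot \pi.

The tell: with t_0 = -\frac{12}{11}, (1)_k (C = -12/11, x = -1) is k! itself.
Ratio: r(k) = -1 * (k-\frac{5}{2}) (k+1) / [(k+\frac{9}{2}) (k+1)] - rational in k. x = -1; t_0 = -\frac{12}{11}; negate the roots.


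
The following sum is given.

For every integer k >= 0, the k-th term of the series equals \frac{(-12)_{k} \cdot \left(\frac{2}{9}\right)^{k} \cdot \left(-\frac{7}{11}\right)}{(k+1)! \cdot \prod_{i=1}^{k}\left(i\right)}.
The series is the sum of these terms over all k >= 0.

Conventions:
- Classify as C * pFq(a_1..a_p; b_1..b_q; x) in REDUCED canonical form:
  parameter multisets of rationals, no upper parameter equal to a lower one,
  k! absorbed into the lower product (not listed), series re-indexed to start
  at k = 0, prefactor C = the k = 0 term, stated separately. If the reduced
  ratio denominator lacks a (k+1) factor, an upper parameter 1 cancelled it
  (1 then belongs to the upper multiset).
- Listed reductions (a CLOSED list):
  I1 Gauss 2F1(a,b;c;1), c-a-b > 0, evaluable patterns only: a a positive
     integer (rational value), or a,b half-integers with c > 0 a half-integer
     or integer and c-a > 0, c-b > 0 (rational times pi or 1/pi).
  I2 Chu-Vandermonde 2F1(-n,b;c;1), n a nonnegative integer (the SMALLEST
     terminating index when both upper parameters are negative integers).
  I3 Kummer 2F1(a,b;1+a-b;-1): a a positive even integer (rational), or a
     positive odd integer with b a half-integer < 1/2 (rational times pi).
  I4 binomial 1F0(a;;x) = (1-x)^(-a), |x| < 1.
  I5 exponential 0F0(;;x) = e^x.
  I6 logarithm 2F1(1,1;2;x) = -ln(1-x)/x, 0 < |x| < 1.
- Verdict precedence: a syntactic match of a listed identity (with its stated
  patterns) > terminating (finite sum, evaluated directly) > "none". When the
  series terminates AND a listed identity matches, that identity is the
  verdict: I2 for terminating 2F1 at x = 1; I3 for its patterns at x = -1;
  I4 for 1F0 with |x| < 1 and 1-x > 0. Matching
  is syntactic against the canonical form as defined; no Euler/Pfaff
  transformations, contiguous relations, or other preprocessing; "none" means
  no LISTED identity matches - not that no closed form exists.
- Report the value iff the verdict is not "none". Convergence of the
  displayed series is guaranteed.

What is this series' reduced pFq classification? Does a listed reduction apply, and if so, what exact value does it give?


With C = -\frac{7}{11}: the canonical form is 1F1(-12; 2; \frac{2}{9}). Verdict: terminating. (-12)_k vanishes past k = 12, leaving a 13-term sum, computed directly. Exact value: -\frac{203979392439825487}{2698889589874023975}.

First insight: x = \frac{2}{9} and the product of the first k integers (C = -7/11) is k!.
Consecutive-term ratio: r(k) = \frac{2}{9} * (k-12) / [(k+2) (k+1)] - rational in k, leading ratio \frac{2}{9}; with t_0 = -\frac{7}{11}, classification follows.


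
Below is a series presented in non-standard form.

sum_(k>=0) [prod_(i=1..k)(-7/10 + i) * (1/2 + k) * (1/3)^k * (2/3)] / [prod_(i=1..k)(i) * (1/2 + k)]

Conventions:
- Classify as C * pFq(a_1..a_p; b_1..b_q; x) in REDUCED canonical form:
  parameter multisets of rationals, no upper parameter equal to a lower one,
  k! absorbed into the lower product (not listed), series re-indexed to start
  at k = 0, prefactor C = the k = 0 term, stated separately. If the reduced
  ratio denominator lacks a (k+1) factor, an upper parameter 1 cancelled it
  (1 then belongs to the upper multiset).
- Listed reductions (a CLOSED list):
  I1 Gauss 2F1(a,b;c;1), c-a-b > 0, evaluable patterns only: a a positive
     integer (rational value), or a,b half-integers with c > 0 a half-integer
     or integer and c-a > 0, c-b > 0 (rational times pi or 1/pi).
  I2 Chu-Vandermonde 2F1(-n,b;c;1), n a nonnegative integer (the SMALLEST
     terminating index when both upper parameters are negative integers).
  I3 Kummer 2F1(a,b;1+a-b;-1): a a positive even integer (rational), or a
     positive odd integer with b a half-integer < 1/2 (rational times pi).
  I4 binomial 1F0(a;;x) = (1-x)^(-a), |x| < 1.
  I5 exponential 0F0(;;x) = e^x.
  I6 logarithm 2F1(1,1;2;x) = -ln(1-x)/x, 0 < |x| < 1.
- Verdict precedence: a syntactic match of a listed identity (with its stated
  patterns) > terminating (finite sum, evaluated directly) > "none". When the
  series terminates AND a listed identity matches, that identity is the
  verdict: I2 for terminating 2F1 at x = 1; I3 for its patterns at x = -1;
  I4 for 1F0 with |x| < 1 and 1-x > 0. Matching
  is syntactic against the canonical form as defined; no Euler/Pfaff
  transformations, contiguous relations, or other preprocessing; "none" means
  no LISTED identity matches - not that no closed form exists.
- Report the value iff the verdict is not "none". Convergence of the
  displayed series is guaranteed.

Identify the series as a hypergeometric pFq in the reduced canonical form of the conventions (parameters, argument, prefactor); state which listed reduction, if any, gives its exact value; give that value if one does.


This is 2/3 * 1F0(3/10; -; 1/3) in reduced canonical form. Verdict at x = 1/3: the I4 binomial reduction matches (the 1F0 binomial series: exponent -3/10, x = 1/3). Hence: (2/3) * (2/3)^(-3/10).

Key observation: from the first term 2/3: striking the common factor k + 1/2 reduces the term (C = 2/3, x = 1/3).
Term ratio: r(k) = (1/3) * (k+3/10) / [(k+1)] - rational; roots negated = parameters, x = (1/3), C = 2/3.


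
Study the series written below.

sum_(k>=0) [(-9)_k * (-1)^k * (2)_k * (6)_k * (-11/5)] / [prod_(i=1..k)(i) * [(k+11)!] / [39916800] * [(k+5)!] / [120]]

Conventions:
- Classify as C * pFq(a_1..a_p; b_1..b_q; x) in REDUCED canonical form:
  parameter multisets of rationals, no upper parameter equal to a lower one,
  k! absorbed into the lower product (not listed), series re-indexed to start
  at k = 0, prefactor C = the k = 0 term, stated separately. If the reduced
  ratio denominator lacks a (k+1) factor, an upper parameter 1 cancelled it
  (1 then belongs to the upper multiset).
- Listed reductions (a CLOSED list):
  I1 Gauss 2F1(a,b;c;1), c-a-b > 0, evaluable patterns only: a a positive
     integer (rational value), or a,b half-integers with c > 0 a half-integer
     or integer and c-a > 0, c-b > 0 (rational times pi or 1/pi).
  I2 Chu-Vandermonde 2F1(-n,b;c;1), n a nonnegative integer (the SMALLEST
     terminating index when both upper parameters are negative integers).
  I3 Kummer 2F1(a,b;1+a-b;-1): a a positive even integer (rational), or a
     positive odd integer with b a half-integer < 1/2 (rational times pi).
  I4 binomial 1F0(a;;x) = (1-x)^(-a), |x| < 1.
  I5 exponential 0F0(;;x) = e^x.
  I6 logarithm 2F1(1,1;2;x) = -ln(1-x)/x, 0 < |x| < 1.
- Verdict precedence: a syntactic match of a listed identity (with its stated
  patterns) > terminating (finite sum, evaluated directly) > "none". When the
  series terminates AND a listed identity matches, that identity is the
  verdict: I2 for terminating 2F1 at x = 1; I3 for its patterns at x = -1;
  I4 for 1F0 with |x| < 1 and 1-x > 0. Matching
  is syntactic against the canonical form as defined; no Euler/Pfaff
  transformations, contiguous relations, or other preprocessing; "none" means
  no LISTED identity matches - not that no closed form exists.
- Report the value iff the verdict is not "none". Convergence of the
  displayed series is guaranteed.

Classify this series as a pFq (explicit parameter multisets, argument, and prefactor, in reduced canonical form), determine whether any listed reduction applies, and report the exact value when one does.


The series (x = -1) is 2F1: upper {-9, 2}, lower {12}, prefactor -11/5. Verdict: this is Kummer's theorem (I3) (x = -1; c = 12 equals 1+a-b for upper {-9, 2}: listed pattern). Hence: -121/10.

The tell: t_0 = -11/5 here, and the product of the first k integers (C = -11/5) is k!.
Step ratio: r(k) = (-1) * (k-9) (k+2) / [(k+12) (k+1)] - rational in k, leading ratio (-1); with t_0 = -11/5, classification follows.


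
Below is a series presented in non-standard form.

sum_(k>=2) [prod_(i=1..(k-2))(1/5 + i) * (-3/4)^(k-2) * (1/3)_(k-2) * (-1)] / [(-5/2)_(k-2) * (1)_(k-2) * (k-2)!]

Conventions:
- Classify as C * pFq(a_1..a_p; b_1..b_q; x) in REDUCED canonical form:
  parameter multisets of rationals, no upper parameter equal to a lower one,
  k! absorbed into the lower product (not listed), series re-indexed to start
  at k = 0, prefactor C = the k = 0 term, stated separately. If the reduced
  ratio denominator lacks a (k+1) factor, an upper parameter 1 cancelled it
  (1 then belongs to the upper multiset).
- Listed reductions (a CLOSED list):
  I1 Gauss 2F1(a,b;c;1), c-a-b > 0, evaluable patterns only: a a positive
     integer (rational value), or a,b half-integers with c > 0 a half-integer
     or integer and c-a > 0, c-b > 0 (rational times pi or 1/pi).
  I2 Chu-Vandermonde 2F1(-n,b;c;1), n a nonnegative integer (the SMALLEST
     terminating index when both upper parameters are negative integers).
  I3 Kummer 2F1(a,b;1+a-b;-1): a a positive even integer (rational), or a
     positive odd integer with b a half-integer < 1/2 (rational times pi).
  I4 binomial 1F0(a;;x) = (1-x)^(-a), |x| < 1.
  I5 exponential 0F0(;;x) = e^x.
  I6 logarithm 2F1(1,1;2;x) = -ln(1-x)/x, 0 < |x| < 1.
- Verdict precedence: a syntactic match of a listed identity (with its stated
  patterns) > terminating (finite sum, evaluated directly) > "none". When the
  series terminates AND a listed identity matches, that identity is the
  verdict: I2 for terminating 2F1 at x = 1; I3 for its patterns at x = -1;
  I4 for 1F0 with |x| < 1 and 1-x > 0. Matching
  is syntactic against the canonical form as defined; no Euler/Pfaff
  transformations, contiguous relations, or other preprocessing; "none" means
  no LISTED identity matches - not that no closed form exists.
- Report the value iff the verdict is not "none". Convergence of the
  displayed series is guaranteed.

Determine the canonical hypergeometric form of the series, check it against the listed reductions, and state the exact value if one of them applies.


At argument -3/4: a 2F2 with upper {1/3, 6/5}, lower {-5/2, 1}, scaled by C = -1. Verdict: none - this 2F2 at x = -3/4 matches no listed pattern, and upper {1/3, 6/5} holds no stopper.

Key step: from the first term -1: the running product (prefactor -1) telescopes to a rising factorial.
Step ratio: r(k) = (-3/4) * (k+1/3) (k+6/5) / [(k-5/2) (k+1) (k+1)] - poly over poly, x = (-3/4) from leading terms; C = -1 at k = 0.


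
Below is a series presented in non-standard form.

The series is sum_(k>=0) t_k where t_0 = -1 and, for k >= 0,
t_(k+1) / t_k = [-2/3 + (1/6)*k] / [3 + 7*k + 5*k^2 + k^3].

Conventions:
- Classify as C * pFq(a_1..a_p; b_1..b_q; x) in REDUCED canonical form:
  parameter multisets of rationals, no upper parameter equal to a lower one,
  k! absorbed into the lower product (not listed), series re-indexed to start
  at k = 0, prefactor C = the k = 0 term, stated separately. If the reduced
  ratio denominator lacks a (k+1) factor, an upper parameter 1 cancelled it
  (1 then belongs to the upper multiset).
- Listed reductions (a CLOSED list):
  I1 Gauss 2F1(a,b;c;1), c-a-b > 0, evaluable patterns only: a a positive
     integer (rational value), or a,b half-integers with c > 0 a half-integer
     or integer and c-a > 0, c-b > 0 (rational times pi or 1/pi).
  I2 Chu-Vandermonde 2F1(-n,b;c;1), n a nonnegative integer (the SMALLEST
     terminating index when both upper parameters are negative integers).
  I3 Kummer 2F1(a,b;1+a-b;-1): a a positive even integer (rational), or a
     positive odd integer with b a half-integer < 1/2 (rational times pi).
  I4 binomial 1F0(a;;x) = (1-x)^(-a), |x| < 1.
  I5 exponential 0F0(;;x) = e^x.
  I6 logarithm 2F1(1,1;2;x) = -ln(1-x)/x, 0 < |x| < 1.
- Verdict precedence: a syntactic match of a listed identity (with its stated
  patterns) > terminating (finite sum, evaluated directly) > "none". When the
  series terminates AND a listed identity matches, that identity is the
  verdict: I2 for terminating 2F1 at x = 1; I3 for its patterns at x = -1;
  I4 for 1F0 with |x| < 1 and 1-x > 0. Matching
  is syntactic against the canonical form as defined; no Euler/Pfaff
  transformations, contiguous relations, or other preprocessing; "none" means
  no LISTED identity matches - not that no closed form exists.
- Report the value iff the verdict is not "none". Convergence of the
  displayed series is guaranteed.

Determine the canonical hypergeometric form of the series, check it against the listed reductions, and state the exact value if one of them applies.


With C = -1: the canonical form is 1F2(-4; 1, 3; 1/6). Verdict: terminating - upper parameter -4 makes this a finite sum (last index 4), evaluated exactly. Value: -1757261/2239488.

Key step: with t_0 = -1, factor the ratio over Q (prefactor -1): negated roots = parameters.
Adjacent-term ratio: r(k) = (1/6) * (k-4) / [(k+1) (k+3) (k+1)] - rational in k. x = (1/6); t_0 = -1; negate the roots.


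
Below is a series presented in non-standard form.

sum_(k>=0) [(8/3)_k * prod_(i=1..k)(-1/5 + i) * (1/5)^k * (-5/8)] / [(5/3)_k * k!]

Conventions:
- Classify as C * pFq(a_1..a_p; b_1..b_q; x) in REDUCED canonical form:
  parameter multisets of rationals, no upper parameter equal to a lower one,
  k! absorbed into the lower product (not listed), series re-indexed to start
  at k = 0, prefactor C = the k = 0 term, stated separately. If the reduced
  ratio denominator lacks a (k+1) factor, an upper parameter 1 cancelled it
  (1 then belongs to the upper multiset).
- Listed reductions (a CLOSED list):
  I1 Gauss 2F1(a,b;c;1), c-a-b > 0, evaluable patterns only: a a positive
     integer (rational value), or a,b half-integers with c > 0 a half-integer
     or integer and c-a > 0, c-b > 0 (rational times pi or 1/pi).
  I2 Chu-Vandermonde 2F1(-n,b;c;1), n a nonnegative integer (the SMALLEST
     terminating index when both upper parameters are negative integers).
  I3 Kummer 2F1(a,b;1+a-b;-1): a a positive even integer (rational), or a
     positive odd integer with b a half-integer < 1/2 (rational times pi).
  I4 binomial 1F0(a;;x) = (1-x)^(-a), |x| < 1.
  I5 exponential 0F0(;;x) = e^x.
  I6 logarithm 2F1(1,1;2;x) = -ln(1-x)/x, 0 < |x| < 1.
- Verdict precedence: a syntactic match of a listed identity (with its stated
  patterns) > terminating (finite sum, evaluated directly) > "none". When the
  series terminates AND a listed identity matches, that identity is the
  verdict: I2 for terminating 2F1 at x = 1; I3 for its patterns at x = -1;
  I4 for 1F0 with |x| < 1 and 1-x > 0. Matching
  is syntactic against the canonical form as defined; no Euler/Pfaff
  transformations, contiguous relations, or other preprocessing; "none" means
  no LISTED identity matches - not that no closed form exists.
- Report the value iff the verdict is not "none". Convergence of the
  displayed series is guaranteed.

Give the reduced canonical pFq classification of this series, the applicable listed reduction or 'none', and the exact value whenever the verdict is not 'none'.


Reduced: x = 1/5, 2F1, upper = {4/5, 8/3}, lower = {5/3}, C = -5/8. Verdict: no listed reduction: x = 1/5 and upper {4/5, 8/3} fail every I1-I6 pattern.

First insight: t_0 being -5/8, the running product (prefactor -5/8) telescopes to a rising factorial.
Consecutive-term ratio: r(k) = (1/5) * (k+4/5) (k+8/3) / [(k+5/3) (k+1)] - rational in k. x = (1/5); t_0 = -5/8; negate the roots.
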